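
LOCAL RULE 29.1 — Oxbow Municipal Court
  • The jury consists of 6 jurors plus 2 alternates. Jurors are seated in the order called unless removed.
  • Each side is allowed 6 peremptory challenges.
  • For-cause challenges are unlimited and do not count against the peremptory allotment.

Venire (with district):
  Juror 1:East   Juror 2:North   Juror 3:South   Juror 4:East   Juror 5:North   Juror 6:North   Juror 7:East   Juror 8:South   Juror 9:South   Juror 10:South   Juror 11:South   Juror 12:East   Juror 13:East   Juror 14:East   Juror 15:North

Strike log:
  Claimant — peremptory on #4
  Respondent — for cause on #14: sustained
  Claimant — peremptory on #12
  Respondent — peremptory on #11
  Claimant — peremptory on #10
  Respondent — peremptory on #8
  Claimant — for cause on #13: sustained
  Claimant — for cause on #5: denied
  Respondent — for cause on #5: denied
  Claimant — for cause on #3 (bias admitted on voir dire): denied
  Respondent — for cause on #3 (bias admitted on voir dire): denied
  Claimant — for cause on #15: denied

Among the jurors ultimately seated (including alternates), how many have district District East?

2

Removed: #4, #8, #10, #11, #12, #13, #14.
Seated (8 incl. alternates): #1, #2, #3, #5, #6, #7, #9, #15.
Of those, in District East: #1, #7 → 2.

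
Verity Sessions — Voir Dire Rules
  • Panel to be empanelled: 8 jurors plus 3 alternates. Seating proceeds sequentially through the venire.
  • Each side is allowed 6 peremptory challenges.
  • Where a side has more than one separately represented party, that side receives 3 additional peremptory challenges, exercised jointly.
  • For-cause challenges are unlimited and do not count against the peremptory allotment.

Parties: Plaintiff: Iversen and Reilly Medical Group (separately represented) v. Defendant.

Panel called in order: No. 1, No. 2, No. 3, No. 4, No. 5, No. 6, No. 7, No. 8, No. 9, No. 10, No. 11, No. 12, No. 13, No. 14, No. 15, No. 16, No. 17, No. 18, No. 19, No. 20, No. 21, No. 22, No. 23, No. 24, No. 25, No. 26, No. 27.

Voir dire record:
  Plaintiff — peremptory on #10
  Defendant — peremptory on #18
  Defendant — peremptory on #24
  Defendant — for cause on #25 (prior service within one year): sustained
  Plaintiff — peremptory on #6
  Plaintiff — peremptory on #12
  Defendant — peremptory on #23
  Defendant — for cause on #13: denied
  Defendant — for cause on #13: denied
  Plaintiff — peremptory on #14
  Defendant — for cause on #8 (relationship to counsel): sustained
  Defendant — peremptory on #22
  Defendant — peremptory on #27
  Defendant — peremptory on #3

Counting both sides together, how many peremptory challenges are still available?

Plaintiff allotment: 6 base + 3 multi-party = 9. Defendant allotment: 6.
Plaintiff peremptories used: #10, #6, #12, #14 — 4.
Defendant peremptories used: #18, #24, #23, #22, #27, #3 — 6 (for-cause on #25, #13, #13, #8 don't count).
Remaining: (9 − 4) + (6 − 6) = 5.

5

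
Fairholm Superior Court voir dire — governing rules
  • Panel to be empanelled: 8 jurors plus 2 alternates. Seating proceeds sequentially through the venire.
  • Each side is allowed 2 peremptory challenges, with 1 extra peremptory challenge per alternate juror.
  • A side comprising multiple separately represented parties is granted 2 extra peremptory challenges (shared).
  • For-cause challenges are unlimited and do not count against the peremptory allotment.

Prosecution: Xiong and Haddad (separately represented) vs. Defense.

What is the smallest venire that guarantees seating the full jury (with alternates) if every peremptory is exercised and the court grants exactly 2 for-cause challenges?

Seats to fill: 8 + 2 alternates = 10.
Peremptories — Prosecution: 2 + 1×2 + 2 = 6; Defense: 2 + 1×2 = 4; total 10.
For-cause removals: 2.
Minimum venire: 10 + 10 + 2 = 22.

22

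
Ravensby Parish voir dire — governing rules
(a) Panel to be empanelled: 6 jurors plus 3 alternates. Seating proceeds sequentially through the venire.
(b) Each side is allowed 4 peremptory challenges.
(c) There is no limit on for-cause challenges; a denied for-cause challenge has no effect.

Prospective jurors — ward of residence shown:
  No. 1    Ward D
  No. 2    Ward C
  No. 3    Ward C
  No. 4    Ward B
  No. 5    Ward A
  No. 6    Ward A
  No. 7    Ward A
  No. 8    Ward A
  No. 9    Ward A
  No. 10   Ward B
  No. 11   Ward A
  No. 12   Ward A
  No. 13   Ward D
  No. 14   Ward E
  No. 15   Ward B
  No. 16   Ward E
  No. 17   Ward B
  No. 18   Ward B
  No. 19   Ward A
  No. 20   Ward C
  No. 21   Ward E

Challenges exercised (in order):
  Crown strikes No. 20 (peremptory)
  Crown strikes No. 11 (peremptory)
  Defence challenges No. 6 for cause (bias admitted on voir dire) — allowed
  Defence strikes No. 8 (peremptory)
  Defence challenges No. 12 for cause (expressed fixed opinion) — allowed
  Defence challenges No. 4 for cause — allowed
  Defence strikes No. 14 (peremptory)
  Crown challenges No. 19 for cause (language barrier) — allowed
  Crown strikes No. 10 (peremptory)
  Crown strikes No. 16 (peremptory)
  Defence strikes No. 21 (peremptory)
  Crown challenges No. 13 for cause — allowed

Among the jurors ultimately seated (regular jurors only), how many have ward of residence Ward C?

2

Removed: #4, #6, #8, #10, #11, #12, #13, #14, #16, #19, #20, #21.
Seated jurors 1–6: #1, #2, #3, #5, #7, #9 (alternates #15, #17, #18 not counted).
Of those, in Ward C: #2, #3 → 2.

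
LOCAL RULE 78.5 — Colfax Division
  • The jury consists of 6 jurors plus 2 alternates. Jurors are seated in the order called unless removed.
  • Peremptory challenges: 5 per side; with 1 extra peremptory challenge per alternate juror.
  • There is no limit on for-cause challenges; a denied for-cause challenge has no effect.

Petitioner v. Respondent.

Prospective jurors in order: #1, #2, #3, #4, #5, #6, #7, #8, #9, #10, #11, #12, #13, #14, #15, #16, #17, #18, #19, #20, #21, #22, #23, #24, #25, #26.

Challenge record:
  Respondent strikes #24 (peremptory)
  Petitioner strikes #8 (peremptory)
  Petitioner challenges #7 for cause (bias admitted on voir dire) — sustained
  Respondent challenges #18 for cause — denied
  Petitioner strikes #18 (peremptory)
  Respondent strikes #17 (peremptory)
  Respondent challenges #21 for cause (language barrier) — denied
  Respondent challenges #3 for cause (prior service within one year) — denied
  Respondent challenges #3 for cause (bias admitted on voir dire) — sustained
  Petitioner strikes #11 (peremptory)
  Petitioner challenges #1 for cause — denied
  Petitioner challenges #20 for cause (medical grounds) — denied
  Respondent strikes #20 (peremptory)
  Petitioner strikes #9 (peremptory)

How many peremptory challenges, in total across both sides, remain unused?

7

Petitioner allotment: 5 base + 1 × 2 alternates = 7. Respondent allotment: 5 base + 1 × 2 alternates = 7.
Petitioner peremptories used: #8, #18, #11, #9 — 4 (for-cause on #7, #1, #20 don't count).
Respondent peremptories used: #24, #17, #20 — 3 (for-cause on #18, #21, #3, #3 don't count).
Remaining: (7 − 4) + (7 − 3) = 7.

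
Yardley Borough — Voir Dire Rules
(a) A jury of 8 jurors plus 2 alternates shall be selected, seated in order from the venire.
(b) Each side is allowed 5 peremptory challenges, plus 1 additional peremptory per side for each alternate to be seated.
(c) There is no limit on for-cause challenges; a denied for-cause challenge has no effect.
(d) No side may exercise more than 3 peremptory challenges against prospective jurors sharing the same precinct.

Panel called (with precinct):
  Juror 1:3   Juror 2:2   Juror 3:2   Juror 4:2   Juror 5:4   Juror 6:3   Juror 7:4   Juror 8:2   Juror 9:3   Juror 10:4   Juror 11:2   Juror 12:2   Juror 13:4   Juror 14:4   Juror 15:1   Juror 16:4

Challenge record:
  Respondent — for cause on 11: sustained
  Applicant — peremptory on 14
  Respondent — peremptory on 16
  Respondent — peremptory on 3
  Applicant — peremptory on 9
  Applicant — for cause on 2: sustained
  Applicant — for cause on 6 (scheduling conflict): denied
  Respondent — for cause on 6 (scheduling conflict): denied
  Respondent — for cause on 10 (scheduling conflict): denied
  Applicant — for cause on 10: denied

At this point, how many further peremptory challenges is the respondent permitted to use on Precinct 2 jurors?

Respondent peremptories so far: #16, #3 — 2 of 7 used, 5 left overall.
Against Precinct 2: #3 — 1 used; per-precinct cap 3 leaves 2.
Binding limit: min(5, 2) = 2.

2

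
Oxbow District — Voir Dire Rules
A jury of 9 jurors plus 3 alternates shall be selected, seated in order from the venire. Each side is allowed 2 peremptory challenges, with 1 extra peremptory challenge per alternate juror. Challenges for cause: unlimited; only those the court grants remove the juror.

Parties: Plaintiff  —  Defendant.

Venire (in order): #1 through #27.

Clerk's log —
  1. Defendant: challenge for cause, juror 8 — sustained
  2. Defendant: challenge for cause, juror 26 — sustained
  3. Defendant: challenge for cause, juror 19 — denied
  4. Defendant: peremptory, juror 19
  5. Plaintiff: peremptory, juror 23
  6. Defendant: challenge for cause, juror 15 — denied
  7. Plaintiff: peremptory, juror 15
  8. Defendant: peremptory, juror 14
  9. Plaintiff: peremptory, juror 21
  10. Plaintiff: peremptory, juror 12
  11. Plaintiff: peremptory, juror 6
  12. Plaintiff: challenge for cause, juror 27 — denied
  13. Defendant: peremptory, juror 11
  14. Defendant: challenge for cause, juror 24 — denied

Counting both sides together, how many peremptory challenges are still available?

2

Plaintiff allotment: 2 base + 1 × 3 alternates = 5. Defendant allotment: 2 base + 1 × 3 alternates = 5.
Plaintiff peremptories used: #23, #15, #21, #12, #6 — 5 (the for-cause on #27 doesn't count).
Defendant peremptories used: #19, #14, #11 — 3 (for-cause on #8, #26, #19, #15, #24 don't count).
Remaining: (5 − 5) + (5 − 3) = 2.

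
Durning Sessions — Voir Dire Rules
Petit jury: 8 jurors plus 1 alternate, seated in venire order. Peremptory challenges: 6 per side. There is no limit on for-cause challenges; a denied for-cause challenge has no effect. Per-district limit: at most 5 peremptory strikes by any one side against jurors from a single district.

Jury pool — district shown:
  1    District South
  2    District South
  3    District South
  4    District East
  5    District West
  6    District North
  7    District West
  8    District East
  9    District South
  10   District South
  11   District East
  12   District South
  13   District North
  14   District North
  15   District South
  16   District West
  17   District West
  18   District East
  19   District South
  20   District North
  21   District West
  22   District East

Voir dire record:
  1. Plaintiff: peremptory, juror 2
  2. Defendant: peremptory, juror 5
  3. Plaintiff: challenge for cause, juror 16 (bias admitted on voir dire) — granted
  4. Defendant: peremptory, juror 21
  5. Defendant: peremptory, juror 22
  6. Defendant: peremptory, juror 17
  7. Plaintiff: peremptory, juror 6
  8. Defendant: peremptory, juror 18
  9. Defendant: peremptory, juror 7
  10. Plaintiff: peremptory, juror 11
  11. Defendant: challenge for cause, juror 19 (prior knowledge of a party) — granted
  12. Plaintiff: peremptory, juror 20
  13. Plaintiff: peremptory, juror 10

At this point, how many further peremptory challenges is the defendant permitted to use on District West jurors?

0

Defendant peremptories so far: #5, #21, #22, #17, #18, #7 — 6 of 6 used, 0 left overall.
Against District West: #5, #21, #17, #7 — 4 used; per-district cap 5 leaves 1.
Binding limit: min(0, 1) = 0.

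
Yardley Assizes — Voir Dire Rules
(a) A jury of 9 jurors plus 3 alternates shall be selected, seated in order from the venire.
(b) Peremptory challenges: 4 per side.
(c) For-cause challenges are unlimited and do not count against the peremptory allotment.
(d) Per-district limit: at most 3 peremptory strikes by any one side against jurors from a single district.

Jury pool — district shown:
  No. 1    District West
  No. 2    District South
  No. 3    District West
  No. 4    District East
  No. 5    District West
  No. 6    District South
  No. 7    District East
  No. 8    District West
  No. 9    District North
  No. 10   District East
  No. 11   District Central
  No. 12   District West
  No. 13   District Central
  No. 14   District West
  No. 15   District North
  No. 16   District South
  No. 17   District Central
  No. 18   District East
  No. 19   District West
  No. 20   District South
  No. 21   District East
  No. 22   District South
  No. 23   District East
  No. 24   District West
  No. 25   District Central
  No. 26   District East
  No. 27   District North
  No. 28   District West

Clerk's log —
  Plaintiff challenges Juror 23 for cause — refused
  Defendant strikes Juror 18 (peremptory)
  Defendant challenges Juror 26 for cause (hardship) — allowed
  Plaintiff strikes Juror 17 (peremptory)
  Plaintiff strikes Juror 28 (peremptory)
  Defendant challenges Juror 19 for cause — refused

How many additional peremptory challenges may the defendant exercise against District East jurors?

2

Defendant peremptories so far: #18 — 1 of 4 used, 3 left overall.
Against District East: #18 — 1 used; per-district cap 3 leaves 2.
Binding limit: min(3, 2) = 2.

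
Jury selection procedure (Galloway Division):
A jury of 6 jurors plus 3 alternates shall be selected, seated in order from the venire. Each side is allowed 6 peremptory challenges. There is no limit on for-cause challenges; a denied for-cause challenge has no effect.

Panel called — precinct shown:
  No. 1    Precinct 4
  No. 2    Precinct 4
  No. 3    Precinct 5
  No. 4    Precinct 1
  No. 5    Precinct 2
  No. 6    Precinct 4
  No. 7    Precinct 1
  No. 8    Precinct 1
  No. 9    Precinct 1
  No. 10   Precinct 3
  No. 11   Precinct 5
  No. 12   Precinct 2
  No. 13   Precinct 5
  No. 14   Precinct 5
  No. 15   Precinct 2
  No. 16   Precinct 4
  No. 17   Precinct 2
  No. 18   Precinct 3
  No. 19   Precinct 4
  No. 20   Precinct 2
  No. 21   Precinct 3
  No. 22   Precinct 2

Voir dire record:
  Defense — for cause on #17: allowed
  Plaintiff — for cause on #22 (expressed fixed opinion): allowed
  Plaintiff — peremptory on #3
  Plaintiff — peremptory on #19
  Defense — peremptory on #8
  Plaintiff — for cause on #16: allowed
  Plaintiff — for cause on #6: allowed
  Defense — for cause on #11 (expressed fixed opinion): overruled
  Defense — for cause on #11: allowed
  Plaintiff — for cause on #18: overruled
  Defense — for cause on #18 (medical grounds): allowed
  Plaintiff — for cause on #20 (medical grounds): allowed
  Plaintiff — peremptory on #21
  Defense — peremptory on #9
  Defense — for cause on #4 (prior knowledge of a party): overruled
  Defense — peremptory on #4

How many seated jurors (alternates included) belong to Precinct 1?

Removed: #3, #4, #6, #8, #9, #11, #16, #17, #18, #19, #20, #21, #22.
Seated (9 incl. alternates): #1, #2, #5, #7, #10, #12, #13, #14, #15.
Of those, in Precinct 1: #7 → 1.

1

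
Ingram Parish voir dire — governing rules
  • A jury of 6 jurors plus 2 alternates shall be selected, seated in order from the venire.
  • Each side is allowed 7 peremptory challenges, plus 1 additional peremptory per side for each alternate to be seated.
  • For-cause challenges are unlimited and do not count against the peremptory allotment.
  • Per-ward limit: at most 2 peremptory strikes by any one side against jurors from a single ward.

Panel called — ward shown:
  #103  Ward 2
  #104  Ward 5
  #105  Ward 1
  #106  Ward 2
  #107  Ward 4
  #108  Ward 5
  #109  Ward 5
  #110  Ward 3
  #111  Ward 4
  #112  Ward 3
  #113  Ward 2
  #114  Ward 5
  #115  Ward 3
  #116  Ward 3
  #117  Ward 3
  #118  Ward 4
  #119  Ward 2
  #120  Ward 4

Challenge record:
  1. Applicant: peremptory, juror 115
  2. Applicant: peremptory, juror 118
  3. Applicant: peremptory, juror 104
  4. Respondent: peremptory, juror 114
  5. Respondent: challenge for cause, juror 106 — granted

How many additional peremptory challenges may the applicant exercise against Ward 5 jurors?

Applicant peremptories so far: #115, #118, #104 — 3 of 9 used, 6 left overall.
Against Ward 5: #104 — 1 used; per-ward cap 2 leaves 1.
Binding limit: min(6, 1) = 1.

1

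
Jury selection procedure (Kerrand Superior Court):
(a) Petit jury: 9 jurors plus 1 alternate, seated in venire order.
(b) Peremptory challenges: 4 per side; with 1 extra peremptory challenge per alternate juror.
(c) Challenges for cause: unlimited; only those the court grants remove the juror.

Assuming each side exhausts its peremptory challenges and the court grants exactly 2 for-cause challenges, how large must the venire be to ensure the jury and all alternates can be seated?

22

Seats to fill: 9 + 1 alternates = 10.
Peremptories: 4 + 1×1 = 5 per side × 2 sides = 10.
For-cause removals: 2.
Minimum venire: 10 + 10 + 2 = 22.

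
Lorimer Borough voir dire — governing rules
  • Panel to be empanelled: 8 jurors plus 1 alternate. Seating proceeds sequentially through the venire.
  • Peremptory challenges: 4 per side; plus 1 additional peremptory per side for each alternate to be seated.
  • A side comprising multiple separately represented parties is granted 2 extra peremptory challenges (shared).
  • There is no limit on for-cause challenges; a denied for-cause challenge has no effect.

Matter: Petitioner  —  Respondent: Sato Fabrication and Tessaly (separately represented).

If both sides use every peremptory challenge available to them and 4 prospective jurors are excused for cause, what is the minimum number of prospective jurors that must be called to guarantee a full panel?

Seats to fill: 8 + 1 alternates = 9.
Peremptories — Petitioner: 4 + 1×1 = 5; Respondent: 4 + 1×1 + 2 = 7; total 12.
For-cause removals: 4.
Minimum venire: 9 + 12 + 4 = 25.

25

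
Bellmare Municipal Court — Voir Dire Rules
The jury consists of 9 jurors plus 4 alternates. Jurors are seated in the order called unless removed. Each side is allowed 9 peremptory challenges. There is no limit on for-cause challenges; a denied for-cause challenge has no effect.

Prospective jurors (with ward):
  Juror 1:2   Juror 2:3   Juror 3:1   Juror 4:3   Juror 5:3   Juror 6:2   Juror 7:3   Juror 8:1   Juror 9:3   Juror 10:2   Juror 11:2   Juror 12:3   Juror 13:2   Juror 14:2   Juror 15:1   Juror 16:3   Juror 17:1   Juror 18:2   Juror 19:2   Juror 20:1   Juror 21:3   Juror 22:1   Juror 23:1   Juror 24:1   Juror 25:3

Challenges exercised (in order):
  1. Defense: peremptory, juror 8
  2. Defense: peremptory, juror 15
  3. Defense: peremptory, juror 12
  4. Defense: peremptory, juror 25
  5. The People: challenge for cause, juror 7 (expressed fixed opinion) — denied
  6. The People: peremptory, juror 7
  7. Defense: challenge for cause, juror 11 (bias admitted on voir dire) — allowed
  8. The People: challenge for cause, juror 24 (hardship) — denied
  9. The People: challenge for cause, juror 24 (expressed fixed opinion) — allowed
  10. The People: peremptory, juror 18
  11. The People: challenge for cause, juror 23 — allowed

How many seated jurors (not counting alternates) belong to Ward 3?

4

Removed: #7, #8, #11, #12, #15, #18, #23, #24, #25.
Seated jurors 1–9: #1, #2, #3, #4, #5, #6, #9, #10, #13 (alternates #14, #16, #17, #19 not counted).
Of those, in Ward 3: #2, #4, #5, #9 → 4.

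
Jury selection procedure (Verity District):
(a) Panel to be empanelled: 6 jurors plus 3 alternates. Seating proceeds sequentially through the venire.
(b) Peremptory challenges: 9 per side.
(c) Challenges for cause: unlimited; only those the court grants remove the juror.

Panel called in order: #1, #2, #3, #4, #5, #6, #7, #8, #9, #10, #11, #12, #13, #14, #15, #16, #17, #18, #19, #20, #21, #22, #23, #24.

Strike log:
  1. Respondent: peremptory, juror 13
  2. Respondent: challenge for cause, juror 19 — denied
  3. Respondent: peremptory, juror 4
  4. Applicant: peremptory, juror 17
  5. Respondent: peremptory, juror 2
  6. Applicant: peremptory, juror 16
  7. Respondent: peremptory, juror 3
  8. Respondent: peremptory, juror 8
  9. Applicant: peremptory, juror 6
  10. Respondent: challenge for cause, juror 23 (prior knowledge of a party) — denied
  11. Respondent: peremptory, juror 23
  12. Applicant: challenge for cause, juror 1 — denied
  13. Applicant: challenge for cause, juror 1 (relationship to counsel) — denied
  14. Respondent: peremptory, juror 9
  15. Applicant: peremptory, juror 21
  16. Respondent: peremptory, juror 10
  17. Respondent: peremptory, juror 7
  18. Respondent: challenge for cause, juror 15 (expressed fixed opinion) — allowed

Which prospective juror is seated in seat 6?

18

Removed: #2, #3, #4, #6, #7, #8, #9, #10, #13, #15, #16, #17, #21, #23. (#1, #19 stay — for-cause denied.)
Filling seats in venire order through position 6: #1, #5, #11, #12, #14, #18.
So seat 6 is #18.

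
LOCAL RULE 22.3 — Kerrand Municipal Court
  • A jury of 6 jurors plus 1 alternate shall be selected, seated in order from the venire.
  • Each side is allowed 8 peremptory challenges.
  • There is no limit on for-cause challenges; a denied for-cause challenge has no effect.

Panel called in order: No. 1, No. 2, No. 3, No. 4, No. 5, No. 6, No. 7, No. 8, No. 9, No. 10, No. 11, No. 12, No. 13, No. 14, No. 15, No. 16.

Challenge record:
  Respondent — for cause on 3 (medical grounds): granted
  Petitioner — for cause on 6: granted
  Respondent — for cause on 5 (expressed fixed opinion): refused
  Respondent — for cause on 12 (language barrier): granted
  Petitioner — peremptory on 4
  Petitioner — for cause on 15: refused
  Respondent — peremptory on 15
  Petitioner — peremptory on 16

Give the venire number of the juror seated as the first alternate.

Removed: #3, #4, #6, #12, #15, #16. (#5 stays — for-cause denied.)
Seating in order: seats 1–6 → #1, #2, #5, #7, #8, #9; alternates → #10.
So alternate 1 is #10.

10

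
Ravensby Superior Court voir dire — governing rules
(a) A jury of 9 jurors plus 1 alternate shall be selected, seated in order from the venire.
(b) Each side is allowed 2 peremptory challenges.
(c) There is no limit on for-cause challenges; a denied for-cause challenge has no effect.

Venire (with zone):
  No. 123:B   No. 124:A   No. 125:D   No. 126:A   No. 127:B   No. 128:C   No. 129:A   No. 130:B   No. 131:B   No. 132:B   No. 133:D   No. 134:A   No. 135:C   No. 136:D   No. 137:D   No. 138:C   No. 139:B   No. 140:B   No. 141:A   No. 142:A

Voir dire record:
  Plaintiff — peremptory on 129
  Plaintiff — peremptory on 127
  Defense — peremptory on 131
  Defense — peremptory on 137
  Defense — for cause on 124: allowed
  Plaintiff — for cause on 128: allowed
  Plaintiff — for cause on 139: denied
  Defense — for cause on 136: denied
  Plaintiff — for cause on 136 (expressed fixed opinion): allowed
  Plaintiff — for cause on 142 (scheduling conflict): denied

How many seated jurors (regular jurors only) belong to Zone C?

2

Removed: #124, #127, #128, #129, #131, #136, #137.
Seated jurors 1–9: #123, #125, #126, #130, #132, #133, #134, #135, #138 (alternates #139 not counted).
Of those, in Zone C: #135, #138 → 2.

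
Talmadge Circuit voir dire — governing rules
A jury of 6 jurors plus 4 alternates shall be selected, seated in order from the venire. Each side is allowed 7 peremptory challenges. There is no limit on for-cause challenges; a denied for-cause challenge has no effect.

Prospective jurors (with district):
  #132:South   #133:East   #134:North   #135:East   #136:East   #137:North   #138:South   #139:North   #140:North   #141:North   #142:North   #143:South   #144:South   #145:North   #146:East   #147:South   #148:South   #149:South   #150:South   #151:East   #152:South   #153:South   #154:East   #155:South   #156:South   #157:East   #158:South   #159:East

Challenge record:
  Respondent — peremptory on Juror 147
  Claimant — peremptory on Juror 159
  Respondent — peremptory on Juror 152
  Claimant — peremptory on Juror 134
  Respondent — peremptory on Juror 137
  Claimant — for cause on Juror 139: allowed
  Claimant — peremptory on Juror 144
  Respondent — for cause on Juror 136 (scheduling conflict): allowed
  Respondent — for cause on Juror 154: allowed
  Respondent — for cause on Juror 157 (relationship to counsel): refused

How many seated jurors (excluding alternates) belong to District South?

Removed: #134, #136, #137, #139, #144, #147, #152, #154, #159.
Seated jurors 1–6: #132, #133, #135, #138, #140, #141 (alternates #142, #143, #145, #146 not counted).
Of those, in District South: #132, #138 → 2.

2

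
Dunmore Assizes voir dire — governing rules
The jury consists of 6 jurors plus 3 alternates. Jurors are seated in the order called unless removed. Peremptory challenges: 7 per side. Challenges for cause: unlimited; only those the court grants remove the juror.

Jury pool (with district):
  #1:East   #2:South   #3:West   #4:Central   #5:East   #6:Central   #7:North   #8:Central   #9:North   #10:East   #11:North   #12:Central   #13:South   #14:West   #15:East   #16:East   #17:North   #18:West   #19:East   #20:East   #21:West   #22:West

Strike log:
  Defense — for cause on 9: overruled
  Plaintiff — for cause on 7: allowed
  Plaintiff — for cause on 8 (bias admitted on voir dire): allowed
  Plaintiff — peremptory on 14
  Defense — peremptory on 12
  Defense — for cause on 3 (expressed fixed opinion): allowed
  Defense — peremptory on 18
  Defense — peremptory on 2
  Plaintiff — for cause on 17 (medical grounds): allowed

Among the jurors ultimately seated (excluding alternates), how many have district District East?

3

Removed: #2, #3, #7, #8, #12, #14, #17, #18.
Seated jurors 1–6: #1, #4, #5, #6, #9, #10 (alternates #11, #13, #15 not counted).
Of those, in District East: #1, #5, #10 → 3.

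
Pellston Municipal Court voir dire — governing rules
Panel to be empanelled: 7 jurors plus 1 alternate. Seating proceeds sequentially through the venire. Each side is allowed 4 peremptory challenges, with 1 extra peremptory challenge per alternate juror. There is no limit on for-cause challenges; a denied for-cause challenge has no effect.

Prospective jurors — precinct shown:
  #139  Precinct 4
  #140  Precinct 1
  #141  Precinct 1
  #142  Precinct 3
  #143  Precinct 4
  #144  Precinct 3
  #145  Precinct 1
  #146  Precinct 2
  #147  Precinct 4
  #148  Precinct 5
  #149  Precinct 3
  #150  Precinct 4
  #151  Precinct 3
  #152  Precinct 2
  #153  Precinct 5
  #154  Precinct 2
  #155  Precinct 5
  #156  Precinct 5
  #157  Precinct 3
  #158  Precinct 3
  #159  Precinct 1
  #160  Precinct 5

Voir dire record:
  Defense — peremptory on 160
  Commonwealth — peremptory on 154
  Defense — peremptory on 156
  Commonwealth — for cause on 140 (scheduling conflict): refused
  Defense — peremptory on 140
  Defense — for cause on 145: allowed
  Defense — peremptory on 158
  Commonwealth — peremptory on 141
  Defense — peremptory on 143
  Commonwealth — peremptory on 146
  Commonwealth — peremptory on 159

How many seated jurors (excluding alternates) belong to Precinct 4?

3

Removed: #140, #141, #143, #145, #146, #154, #156, #158, #159, #160.
Seated jurors 1–7: #139, #142, #144, #147, #148, #149, #150 (alternates #151 not counted).
Of those, in Precinct 4: #139, #147, #150 → 3.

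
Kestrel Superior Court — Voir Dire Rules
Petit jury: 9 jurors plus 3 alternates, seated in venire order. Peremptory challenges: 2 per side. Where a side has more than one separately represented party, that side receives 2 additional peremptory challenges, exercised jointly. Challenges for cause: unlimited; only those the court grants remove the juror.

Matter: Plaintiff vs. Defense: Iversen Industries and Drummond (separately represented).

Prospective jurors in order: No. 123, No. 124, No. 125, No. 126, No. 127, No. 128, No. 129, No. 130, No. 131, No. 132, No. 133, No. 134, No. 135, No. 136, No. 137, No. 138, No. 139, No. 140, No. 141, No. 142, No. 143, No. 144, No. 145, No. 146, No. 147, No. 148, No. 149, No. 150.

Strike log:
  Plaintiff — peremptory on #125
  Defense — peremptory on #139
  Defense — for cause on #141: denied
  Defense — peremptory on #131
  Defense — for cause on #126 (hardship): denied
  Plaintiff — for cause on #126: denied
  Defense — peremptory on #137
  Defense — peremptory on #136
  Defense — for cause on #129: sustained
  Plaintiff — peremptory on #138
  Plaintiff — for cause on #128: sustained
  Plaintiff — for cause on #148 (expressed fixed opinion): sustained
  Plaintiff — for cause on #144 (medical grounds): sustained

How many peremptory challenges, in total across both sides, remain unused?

Plaintiff allotment: 2. Defense allotment: 2 base + 2 multi-party = 4.
Plaintiff peremptories used: #125, #138 — 2 (for-cause on #126, #128, #148, #144 don't count).
Defense peremptories used: #139, #131, #137, #136 — 4 (for-cause on #141, #126, #129 don't count).
Remaining: (2 − 2) + (4 − 4) = 0.

0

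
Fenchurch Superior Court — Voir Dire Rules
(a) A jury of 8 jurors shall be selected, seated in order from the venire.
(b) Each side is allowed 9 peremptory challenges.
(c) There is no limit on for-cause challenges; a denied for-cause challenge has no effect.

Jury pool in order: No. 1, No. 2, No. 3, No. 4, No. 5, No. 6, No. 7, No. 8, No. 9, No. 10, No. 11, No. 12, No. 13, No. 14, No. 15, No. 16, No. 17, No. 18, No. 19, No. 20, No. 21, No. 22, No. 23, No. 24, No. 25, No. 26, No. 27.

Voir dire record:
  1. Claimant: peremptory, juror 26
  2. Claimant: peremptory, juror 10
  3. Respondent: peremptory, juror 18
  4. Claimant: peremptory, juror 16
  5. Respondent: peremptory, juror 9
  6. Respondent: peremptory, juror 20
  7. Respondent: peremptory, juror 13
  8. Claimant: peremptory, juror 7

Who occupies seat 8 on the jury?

Removed: #7, #9, #10, #13, #16, #18, #20, #26.
Seating in order: seats 1–8 → #1, #2, #3, #4, #5, #6, #8, #11.
So seat 8 is #11.

11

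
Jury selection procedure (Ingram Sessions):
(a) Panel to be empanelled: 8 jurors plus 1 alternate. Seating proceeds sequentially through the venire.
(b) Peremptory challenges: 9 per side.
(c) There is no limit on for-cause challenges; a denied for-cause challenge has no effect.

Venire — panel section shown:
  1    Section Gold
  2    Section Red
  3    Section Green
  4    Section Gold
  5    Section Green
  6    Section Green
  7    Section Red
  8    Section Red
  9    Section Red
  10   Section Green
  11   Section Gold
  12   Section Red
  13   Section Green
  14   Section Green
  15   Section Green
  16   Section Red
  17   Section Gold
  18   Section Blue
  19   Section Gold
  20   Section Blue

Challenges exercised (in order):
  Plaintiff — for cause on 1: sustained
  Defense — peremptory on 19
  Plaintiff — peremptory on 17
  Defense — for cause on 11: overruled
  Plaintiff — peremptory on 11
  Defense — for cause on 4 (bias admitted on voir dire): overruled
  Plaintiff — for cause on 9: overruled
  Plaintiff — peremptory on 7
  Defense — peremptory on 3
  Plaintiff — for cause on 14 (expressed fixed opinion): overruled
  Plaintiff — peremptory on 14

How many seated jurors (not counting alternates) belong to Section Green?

3

Removed: #1, #3, #7, #11, #14, #17, #19.
Seated jurors 1–8: #2, #4, #5, #6, #8, #9, #10, #12 (alternates #13 not counted).
Of those, in Section Green: #5, #6, #10 → 3.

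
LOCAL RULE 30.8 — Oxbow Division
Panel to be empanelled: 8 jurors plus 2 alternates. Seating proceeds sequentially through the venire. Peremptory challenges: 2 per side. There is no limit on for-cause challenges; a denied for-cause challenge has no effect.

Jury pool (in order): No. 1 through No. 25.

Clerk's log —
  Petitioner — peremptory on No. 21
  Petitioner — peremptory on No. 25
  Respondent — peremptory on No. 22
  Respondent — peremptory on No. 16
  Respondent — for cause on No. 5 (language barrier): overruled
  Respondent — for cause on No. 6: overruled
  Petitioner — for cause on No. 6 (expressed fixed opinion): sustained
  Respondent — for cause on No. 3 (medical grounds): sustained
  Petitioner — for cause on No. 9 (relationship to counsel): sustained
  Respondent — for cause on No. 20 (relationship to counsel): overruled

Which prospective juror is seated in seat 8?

Removed: #3, #6, #9, #16, #21, #22, #25. (#5, #20 stay — for-cause denied.)
Seating in order: seats 1–8 → #1, #2, #4, #5, #7, #8, #10, #11; alternates → #12, #13.
So seat 8 is #11.

11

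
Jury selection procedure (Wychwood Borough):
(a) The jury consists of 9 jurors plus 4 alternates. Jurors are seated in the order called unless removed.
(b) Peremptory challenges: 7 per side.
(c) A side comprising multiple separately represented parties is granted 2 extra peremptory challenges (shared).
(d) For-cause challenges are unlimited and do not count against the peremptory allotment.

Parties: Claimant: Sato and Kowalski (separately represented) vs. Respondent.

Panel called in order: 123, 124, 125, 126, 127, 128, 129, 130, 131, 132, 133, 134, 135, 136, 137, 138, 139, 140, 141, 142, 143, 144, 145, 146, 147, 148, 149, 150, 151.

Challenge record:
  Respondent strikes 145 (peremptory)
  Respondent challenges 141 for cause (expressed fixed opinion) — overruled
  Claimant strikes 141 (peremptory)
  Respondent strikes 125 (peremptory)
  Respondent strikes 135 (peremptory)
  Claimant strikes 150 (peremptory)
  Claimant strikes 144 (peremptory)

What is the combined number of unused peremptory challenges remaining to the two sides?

10

Claimant allotment: 7 base + 2 multi-party = 9. Respondent allotment: 7.
Claimant peremptories used: #141, #150, #144 — 3.
Respondent peremptories used: #145, #125, #135 — 3 (the for-cause on #141 doesn't count).
Remaining: (9 − 3) + (7 − 3) = 10.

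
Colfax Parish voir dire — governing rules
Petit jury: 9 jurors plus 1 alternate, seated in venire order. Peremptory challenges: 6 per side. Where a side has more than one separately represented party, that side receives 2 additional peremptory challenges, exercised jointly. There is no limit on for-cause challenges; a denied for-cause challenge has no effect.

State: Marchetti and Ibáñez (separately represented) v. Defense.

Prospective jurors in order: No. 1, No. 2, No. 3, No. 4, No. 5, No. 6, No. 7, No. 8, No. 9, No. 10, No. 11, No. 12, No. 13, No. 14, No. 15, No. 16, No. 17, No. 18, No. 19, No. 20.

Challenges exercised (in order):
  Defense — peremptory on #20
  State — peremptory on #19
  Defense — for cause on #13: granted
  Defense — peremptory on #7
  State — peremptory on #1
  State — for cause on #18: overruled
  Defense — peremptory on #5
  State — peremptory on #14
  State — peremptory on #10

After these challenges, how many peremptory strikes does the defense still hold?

3

Defense allotment: 6.
Defense peremptories used: #20, #7, #5 — 3 (the for-cause on #13 doesn't count).
Remaining: 6 − 3 = 3.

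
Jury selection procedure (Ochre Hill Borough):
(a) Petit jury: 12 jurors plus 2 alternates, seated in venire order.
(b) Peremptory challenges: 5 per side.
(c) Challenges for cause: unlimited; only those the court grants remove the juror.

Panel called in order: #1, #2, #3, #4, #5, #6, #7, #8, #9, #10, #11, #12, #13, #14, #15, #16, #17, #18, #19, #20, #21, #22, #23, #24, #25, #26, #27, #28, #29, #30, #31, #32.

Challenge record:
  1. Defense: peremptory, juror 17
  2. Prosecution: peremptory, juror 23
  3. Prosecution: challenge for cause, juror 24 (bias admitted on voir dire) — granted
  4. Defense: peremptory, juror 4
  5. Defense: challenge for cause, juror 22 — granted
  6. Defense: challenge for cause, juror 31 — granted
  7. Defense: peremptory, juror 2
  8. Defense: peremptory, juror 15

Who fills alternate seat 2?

18

Removed: #2, #4, #15, #17, #22, #23, #24, #31.
Seating in order: seats 1–12 → #1, #3, #5, #6, #7, #8, #9, #10, #11, #12, #13, #14; alternates → #16, #18.
So alternate 2 is #18.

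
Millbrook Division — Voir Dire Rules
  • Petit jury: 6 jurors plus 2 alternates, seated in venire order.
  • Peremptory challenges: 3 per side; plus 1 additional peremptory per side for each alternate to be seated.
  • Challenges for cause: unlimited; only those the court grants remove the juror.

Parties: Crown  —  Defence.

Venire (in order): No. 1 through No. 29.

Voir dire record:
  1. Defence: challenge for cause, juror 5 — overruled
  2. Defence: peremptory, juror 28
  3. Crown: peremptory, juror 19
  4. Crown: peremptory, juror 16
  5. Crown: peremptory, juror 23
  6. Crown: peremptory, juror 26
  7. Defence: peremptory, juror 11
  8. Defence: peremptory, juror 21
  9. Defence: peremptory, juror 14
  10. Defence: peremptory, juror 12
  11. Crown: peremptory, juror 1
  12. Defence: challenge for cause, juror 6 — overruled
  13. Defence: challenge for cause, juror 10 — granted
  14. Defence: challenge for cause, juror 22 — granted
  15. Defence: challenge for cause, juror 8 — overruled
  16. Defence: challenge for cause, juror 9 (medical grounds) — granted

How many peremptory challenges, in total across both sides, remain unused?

Crown allotment: 3 base + 1 × 2 alternates = 5. Defence allotment: 3 base + 1 × 2 alternates = 5.
Crown peremptories used: #19, #16, #23, #26, #1 — 5.
Defence peremptories used: #28, #11, #21, #14, #12 — 5 (for-cause on #5, #6, #10, #22, #8, #9 don't count).
Remaining: (5 − 5) + (5 − 5) = 0.

0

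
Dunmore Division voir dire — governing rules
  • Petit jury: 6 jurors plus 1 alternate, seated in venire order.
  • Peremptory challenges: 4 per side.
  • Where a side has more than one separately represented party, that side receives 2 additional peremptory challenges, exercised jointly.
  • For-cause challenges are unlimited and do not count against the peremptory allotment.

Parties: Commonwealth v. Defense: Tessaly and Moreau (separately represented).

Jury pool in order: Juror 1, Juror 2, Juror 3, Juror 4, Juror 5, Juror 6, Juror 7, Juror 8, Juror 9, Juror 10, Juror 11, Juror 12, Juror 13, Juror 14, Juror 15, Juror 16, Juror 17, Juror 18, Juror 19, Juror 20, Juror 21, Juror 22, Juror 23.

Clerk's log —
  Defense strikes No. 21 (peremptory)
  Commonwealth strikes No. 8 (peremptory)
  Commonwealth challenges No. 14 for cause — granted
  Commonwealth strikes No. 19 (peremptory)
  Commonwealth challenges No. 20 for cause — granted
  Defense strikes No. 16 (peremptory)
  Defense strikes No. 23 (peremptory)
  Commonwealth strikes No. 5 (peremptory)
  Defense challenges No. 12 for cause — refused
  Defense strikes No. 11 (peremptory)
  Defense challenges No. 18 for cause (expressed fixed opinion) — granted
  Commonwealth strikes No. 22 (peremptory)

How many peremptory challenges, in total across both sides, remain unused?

2

Commonwealth allotment: 4. Defense allotment: 4 base + 2 multi-party = 6.
Commonwealth peremptories used: #8, #19, #5, #22 — 4 (for-cause on #14, #20 don't count).
Defense peremptories used: #21, #16, #23, #11 — 4 (for-cause on #12, #18 don't count).
Remaining: (4 − 4) + (6 − 4) = 2.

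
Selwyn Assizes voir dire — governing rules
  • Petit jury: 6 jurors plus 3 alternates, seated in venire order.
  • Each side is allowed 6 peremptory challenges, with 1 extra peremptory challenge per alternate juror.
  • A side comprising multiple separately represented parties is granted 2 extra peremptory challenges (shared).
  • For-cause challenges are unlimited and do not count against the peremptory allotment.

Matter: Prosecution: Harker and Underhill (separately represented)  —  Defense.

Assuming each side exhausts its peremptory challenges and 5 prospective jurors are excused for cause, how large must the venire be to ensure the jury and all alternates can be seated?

34

Seats to fill: 6 + 3 alternates = 9.
Peremptories — Prosecution: 6 + 1×3 + 2 = 11; Defense: 6 + 1×3 = 9; total 20.
For-cause removals: 5.
Minimum venire: 9 + 20 + 5 = 34.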